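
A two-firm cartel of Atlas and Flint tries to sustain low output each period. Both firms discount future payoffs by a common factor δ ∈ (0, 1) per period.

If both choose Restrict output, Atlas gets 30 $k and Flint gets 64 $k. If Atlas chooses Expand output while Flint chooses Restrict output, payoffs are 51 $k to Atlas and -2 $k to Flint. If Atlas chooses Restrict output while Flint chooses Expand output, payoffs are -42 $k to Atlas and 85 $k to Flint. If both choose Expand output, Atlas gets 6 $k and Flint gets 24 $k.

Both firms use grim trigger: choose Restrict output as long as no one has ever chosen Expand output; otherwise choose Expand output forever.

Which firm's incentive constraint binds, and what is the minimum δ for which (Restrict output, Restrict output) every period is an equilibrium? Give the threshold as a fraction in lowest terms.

For Atlas: deviation gain 51−30 = 21, per-period punishment loss 30−6 = 24. IC gives δ ≥ 21/45 = 7/15.
For Flint: gain 21, loss 40 per period, so δ ≥ 21/61.
The tighter constraint is Atlas's, so cooperation needs δ ≥ 7/15.

Atlas; δ ≥ 7/15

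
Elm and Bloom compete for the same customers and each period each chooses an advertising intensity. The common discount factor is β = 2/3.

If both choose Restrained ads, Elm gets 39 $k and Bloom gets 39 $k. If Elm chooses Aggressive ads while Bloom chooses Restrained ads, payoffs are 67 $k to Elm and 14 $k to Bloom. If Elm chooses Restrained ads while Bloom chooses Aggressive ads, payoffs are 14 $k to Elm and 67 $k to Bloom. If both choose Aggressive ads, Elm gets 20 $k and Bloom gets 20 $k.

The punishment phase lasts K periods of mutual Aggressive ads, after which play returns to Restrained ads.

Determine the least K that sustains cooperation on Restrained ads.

Need Σ_{k=1}^{K} β^k ≥ (67−39)/(39−20) = 1.4737 at β = 2/3.
At K = 3 the sum is 1.4074 < 1.4737; at K = 4 it is 1.6049 ≥ 1.4737.
So the minimum punishment length is K = 4.

4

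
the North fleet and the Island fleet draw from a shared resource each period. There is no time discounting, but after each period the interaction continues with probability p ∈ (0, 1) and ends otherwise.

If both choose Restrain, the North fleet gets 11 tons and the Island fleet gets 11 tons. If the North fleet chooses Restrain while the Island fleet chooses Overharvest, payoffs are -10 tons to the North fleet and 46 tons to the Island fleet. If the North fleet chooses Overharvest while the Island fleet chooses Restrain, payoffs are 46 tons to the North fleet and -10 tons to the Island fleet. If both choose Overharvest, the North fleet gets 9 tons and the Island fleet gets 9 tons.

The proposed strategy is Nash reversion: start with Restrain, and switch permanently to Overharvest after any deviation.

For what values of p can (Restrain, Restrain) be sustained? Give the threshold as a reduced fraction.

With no time discounting, the continuation probability p plays the role of the discount factor.
Grim-trigger IC: 11/(1−p) ≥ 46 + 9p/(1−p) ⇒ p ≥ (46−11)/(46−9) = 35/37.

35/37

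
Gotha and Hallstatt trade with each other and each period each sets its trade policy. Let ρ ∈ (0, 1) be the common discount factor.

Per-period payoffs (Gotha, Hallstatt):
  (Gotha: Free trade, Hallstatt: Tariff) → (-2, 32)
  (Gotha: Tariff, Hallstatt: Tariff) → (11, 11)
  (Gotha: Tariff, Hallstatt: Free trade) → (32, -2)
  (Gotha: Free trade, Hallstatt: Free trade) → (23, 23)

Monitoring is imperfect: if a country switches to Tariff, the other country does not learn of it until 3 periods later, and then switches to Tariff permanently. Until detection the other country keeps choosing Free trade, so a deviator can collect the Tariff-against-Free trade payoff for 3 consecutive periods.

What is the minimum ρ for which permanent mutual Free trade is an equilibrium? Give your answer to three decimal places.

Deviating for the 3 undetected periods gains 32−23 = 9 per period over cooperation, then loses 23−11 = 12 per period forever once punishment starts.
Gain: 9(1 + ρ + … + ρ^2); loss: 12·ρ^3/(1−ρ).
No profitable deviation ⇔ 9(1−ρ^3) ≤ 12·ρ^3, i.e. ρ^3 ≥ 9/(9+12) = 3/7.
Hence ρ ≥ (3/7)^(1/3) ≈ 0.754.

0.754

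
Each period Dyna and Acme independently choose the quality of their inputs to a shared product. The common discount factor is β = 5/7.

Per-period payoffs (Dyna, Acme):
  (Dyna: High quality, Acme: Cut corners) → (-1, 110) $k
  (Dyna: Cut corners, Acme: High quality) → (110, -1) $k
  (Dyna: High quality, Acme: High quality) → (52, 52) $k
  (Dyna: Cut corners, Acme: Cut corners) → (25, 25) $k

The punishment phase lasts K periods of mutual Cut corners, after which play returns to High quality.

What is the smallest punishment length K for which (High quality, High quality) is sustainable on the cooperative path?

6

Need Σ_{k=1}^{K} β^k ≥ (110−52)/(52−25) = 2.1481 at β = 5/7.
At K = 5 the sum is 2.0352 < 2.1481; at K = 6 it is 2.1680 ≥ 2.1481.
So the minimum punishment length is K = 6.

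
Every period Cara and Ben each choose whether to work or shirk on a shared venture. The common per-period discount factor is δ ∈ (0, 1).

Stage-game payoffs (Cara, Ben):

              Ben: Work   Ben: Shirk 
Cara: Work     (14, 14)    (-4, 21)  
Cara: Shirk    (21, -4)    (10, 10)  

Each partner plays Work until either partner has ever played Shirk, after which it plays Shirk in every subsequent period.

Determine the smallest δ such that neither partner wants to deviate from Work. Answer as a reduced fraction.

7/11

14/(1−δ) ≥ 21 + 10δ/(1−δ)
14 ≥ 21 − 11δ
δ ≥ 7/11.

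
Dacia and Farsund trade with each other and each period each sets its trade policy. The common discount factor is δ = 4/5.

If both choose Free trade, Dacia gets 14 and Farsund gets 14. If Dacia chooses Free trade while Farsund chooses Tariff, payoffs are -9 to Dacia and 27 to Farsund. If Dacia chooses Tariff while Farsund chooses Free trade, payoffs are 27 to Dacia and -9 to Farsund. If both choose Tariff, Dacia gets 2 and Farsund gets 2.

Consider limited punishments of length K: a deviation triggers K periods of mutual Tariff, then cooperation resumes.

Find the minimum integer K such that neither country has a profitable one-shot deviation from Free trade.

Need Σ_{k=1}^{K} δ^k ≥ (27−14)/(14−2) = 1.0833 at δ = 4/5.
At K = 1 the sum is 0.8000 < 1.0833; at K = 2 it is 1.4400 ≥ 1.0833.
So the minimum punishment length is K = 2.

2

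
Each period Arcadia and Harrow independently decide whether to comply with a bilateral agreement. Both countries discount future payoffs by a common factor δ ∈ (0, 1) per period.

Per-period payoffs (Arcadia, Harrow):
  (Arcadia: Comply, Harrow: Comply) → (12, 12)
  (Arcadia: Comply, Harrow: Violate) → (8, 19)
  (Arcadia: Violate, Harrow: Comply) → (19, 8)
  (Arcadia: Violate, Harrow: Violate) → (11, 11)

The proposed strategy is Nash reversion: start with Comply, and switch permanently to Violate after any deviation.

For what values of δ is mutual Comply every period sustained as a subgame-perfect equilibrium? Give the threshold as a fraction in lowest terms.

One-period gain from deviating is 19 − 12 = 7. The loss is 12 − 11 = 1 in every subsequent period, with present value 1·δ/(1−δ).
Deviation is unprofitable when 1·δ/(1−δ) ≥ 7, i.e. δ/(1−δ) ≥ 7.
Equivalently δ ≥ 7/(7+1) = 7/8.

7/8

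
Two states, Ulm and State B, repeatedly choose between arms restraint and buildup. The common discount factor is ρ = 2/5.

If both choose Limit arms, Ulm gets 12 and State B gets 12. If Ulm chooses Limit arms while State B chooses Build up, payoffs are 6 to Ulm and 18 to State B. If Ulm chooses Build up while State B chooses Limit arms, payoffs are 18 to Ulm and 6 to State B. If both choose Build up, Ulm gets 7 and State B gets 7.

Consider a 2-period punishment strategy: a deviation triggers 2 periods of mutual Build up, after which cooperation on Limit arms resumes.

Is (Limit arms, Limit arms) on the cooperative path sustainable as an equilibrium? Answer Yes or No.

No

Comparing payoff streams over the 3 periods until play realigns: cooperate → 12(1+ρ+…+ρ^2); deviate → 18 + 7(ρ+…+ρ^2).
Cooperation is sustained iff (12−7)(ρ+…+ρ^2) ≥ 18−12.
ρ+…+ρ^2 = 2/5·(1−(2/5)^2)/(1−2/5) = 0.5600, and (18−12)/(12−7) = 1.2000.
0.5600 < 1.2000, so cooperation is not sustainable.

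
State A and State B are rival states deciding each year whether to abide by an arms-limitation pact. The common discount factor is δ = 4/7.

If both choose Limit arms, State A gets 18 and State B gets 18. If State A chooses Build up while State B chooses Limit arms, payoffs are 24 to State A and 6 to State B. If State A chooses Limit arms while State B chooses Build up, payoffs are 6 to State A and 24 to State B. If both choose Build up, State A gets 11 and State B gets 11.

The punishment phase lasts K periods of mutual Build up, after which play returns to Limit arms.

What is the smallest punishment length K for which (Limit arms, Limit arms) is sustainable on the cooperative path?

2

No profitable deviation requires (18−11)(δ+…+δ^K) ≥ 24−18, i.e. δ+…+δ^K ≥ 6/7 ≈ 0.8571.
With δ = 4/7, the partial sums are K=1: 0.5714, K=2: 0.8980.
K = 2 is the first length at which the sum reaches 0.8571.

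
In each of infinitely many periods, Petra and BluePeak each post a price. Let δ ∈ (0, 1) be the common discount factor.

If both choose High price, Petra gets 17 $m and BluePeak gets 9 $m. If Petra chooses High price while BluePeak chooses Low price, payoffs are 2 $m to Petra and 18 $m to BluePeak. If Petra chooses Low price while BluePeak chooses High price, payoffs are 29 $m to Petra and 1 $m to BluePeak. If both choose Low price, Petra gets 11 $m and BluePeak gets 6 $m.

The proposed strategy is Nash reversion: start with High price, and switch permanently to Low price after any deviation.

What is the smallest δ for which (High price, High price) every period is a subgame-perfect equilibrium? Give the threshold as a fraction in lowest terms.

3/4

Petra's threshold: (29−17)/(29−11) = 2/3.
BluePeak's threshold: (18−9)/(18−6) = 3/4.
2/3 < 3/4, so BluePeak binds and δ* = 3/4.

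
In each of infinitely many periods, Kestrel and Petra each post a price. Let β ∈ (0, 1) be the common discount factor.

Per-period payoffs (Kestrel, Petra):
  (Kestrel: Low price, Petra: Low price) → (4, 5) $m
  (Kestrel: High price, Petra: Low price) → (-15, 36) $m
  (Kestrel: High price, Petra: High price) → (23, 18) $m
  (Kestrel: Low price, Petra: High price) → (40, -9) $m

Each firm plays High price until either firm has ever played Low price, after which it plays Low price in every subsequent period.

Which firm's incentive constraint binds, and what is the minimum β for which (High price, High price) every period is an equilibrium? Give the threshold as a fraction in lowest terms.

Petra; β ≥ 18/31

Kestrel's threshold: (40−23)/(40−4) = 17/36.
Petra's threshold: (36−18)/(36−5) = 18/31.
17/36 < 18/31, so Petra binds and β* = 18/31.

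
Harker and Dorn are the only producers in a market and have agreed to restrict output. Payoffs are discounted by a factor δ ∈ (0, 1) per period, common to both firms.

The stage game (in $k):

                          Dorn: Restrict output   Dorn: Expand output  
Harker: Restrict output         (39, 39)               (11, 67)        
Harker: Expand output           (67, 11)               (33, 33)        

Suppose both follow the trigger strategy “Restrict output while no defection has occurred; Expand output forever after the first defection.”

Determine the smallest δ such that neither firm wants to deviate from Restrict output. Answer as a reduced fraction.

One-period gain from deviating is 67 − 39 = 28. The loss is 39 − 33 = 6 in every subsequent period, with present value 6·δ/(1−δ).
Deviation is unprofitable when 6·δ/(1−δ) ≥ 28, i.e. δ/(1−δ) ≥ 14/3.
Equivalently δ ≥ 28/(28+6) = 14/17.

14/17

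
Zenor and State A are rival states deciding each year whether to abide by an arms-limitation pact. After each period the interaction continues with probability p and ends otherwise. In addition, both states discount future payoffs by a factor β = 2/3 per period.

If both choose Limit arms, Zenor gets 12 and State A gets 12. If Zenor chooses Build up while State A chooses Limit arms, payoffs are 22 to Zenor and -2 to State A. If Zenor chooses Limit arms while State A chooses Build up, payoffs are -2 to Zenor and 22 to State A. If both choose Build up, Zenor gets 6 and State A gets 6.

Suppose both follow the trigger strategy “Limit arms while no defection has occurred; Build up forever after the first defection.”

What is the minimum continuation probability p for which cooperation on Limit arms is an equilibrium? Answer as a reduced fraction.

15/16

With continuation probability p and discount β, the effective per-period discount factor is βp.
Grim-trigger IC: βp ≥ (22−12)/(22−6) = 5/8.
So p ≥ (5/8)/(2/3) = 15/16.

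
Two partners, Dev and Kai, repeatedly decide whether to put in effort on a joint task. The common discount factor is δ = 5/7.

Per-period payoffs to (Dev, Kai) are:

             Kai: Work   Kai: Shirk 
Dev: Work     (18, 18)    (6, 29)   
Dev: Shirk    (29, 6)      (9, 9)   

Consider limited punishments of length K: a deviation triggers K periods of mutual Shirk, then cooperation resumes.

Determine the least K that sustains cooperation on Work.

IC: δ(1−δ^K)/(1−δ) ≥ (29−18)/(18−9) = 11/9.
With δ = 5/7: need 1 − δ^K ≥ 11/9·(1−5/7)/(5/7), i.e. δ^K ≤ 0.5111.
Since (5/7)^1 = 0.7143 and (5/7)^2 = 0.5102, the smallest such K is 2.

2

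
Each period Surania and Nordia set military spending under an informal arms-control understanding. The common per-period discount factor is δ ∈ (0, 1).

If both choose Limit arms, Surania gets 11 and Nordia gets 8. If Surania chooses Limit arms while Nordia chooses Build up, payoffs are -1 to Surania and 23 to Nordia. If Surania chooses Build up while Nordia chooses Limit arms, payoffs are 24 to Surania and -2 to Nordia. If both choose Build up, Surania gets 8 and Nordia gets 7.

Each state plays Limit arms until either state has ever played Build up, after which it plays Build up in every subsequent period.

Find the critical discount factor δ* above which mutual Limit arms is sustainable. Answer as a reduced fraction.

Surania's threshold: (24−11)/(24−8) = 13/16.
Nordia's threshold: (23−8)/(23−7) = 15/16.
13/16 < 15/16, so Nordia binds and δ* = 15/16.

15/16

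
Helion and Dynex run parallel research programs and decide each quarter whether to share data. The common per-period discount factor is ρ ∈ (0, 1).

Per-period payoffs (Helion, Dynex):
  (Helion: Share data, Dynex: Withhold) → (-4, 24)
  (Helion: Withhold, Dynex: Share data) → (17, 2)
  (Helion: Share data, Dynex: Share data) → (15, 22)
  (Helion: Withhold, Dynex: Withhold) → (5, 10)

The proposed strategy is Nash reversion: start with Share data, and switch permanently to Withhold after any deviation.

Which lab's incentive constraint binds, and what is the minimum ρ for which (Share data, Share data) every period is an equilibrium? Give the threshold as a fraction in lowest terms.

Helion; ρ ≥ 1/6

Helion: cooperation gives 15 each period; deviation gives 17 once then 5 forever.
  15/(1−ρ) ≥ 17 + 5ρ/(1−ρ) ⇒ ρ ≥ 2/12 = 1/6.
Dynex: cooperation gives 22 each period; deviation gives 24 once then 10 forever.
  ρ ≥ 2/14 = 1/7.
Both must hold, so the binding constraint is Helion's: ρ ≥ 1/6.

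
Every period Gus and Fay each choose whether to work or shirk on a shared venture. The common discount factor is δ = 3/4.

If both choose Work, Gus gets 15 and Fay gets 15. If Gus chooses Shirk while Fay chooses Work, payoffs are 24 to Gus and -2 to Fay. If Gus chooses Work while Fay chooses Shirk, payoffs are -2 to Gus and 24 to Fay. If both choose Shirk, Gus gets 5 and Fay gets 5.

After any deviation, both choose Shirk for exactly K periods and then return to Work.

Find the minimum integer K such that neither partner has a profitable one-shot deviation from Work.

No profitable deviation requires (15−5)(δ+…+δ^K) ≥ 24−15, i.e. δ+…+δ^K ≥ 9/10 ≈ 0.9000.
With δ = 3/4, the partial sums are K=1: 0.7500, K=2: 1.3125.
K = 2 is the first length at which the sum reaches 0.9000.

2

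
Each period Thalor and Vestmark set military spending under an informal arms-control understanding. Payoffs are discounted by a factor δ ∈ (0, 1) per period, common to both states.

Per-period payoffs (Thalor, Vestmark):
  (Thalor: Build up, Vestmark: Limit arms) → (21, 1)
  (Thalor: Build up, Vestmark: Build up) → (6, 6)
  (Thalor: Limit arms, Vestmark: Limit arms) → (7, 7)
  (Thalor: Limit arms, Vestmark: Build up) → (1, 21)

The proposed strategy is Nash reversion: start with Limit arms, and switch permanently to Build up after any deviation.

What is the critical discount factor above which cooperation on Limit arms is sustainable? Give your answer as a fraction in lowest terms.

Cooperation forever yields 7 each period: 7/(1−δ).
Deviating yields 21 once, then 6 forever: 21 + 6δ/(1−δ).
No profitable deviation requires 7/(1−δ) ≥ 21 + 6δ/(1−δ).
Multiplying by (1−δ): 7 ≥ 21(1−δ) + 6δ = 21 − 15δ.
So 15δ ≥ 14, i.e. δ ≥ 14/15.

14/15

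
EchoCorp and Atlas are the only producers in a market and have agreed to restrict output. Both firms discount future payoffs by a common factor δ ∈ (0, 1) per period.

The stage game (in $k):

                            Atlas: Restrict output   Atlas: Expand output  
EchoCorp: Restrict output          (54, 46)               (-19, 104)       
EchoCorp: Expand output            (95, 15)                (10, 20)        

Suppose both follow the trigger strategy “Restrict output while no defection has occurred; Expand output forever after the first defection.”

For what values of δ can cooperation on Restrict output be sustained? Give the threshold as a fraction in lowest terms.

29/42

EchoCorp's threshold: (95−54)/(95−10) = 41/85.
Atlas's threshold: (104−46)/(104−20) = 29/42.
41/85 < 29/42, so Atlas binds and δ* = 29/42.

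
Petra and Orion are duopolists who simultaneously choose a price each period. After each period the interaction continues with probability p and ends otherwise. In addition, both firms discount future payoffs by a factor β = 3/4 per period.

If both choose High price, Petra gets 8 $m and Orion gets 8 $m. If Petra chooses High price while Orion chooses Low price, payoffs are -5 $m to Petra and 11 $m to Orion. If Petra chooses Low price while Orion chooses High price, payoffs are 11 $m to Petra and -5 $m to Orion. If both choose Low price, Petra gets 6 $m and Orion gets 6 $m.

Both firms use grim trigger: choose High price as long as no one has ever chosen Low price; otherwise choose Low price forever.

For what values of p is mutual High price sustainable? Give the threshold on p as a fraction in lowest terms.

Expected continuation weight on next period's payoff is β·p = 3/4·p, which plays the role of the discount factor.
Cooperation requires 3/4·p ≥ (11−8)/(11−6) = 3/5, hence p ≥ 4/5.

4/5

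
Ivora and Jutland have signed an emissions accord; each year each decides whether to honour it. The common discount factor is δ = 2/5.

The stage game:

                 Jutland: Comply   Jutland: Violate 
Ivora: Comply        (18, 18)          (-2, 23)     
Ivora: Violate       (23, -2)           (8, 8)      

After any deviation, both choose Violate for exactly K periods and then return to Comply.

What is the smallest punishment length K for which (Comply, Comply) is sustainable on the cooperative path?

2

No profitable deviation requires (18−8)(δ+…+δ^K) ≥ 23−18, i.e. δ+…+δ^K ≥ 1/2 ≈ 0.5000.
With δ = 2/5, the partial sums are K=1: 0.4000, K=2: 0.5600.
K = 2 is the first length at which the sum reaches 0.5000.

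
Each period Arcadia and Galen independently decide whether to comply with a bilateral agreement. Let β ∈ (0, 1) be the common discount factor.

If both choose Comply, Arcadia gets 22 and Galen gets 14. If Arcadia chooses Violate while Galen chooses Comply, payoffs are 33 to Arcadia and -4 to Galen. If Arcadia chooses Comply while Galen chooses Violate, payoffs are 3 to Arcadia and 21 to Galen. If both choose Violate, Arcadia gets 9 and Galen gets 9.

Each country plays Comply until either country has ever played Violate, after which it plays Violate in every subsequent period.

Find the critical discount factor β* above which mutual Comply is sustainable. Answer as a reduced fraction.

7/12

Arcadia: cooperation gives 22 each period; deviation gives 33 once then 9 forever.
  22/(1−β) ≥ 33 + 9β/(1−β) ⇒ β ≥ 11/24.
Galen: cooperation gives 14 each period; deviation gives 21 once then 9 forever.
  β ≥ 7/12.
Both must hold, so the binding constraint is Galen's: β ≥ 7/12.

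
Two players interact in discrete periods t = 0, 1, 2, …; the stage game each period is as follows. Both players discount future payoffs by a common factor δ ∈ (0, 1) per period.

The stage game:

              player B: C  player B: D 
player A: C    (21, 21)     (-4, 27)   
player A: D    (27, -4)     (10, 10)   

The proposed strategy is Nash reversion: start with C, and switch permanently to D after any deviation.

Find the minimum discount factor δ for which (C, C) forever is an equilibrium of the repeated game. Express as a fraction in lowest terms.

6/17

Under grim trigger the critical discount factor is (T−C)/(T−P) with T = 27, C = 21, P = 10.
δ* = (27−21)/(27−10) = 6/17.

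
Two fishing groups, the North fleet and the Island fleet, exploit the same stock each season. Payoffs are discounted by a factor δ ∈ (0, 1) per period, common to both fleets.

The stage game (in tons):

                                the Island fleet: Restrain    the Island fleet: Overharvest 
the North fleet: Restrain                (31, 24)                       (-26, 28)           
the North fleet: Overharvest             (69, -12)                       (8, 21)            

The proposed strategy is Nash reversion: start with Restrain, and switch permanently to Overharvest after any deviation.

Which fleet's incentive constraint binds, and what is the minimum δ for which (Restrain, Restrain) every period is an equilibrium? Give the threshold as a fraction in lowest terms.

the North fleet; δ ≥ 38/61

the North fleet's threshold: (69−31)/(69−8) = 38/61.
the Island fleet's threshold: (28−24)/(28−21) = 4/7.
38/61 > 4/7, so the North fleet binds and δ* = 38/61.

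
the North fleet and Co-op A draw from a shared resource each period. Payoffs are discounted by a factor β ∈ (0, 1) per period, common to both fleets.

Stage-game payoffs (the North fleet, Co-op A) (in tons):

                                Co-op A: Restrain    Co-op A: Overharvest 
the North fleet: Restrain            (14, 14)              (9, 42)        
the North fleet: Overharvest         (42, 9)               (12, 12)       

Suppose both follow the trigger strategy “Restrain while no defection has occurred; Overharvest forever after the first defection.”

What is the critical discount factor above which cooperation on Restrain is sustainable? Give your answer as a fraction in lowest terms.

14/15

Under grim trigger the critical discount factor is (T−C)/(T−P) with T = 42, C = 14, P = 12.
β* = (42−14)/(42−12) = 28/30 = 14/15.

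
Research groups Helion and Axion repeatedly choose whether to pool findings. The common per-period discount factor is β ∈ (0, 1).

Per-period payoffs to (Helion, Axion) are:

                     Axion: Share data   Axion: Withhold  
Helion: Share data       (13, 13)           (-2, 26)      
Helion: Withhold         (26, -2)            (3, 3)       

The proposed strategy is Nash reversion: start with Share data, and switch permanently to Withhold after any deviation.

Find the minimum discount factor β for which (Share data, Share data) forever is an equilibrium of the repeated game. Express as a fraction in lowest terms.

Under grim trigger the critical discount factor is (T−C)/(T−P) with T = 26, C = 13, P = 3.
β* = (26−13)/(26−3) = 13/23.

13/23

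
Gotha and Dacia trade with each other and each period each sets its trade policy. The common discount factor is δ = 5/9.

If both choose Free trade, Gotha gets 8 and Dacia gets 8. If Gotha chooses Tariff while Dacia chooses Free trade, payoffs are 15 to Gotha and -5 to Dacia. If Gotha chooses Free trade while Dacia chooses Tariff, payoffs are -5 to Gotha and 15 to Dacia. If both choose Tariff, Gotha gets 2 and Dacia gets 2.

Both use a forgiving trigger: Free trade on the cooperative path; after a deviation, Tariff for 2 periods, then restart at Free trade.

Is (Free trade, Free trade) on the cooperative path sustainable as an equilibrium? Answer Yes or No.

Comparing payoff streams over the 3 periods until play realigns: cooperate → 8(1+δ+…+δ^2); deviate → 15 + 2(δ+…+δ^2).
Cooperation is sustained iff (8−2)(δ+…+δ^2) ≥ 15−8.
δ+…+δ^2 = 5/9·(1−(5/9)^2)/(1−5/9) = 0.8642, and (15−8)/(8−2) = 1.1667.
0.8642 < 1.1667, so cooperation is not sustainable.

No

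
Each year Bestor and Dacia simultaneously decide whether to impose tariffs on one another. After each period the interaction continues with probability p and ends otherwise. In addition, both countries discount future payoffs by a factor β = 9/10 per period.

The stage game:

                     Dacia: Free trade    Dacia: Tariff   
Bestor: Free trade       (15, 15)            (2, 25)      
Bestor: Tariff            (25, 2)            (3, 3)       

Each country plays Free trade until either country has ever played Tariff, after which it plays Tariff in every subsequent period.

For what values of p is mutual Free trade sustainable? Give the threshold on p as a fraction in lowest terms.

50/99

With continuation probability p and discount β, the effective per-period discount factor is βp.
Grim-trigger IC: βp ≥ (25−15)/(25−3) = 5/11.
So p ≥ (5/11)/(9/10) = 50/99.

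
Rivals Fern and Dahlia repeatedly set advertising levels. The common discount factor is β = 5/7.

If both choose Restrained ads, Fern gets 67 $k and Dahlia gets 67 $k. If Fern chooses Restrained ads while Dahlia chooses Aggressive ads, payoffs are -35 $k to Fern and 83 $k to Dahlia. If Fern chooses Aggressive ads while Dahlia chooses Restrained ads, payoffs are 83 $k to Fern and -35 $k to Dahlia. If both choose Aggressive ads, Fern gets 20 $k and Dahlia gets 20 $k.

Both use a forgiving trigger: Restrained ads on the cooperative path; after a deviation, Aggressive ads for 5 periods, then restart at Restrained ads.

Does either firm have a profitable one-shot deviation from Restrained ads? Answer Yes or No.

No

A one-shot deviation gives 83 now, then 20 for 5 periods, then back to 67.
Gain from deviating: (83−67) today; loss: (67−20) in each of the next 5 periods.
No-deviation condition: (67−20)(β+…+β^5) ≥ 83−67, i.e. β+…+β^5 ≥ 16/47.
At β = 5/7: β+…+β^5 = 2.0352 ≥ 0.3404.
So cooperation is sustainable.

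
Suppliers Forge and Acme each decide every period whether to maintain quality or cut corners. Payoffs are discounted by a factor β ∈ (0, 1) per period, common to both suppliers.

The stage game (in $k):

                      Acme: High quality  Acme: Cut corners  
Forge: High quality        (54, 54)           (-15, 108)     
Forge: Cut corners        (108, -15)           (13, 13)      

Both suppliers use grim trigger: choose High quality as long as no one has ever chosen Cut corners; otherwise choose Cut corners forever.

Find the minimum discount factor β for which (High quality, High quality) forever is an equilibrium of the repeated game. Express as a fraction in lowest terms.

54/95

Cooperation forever yields 54 each period: 54/(1−β).
Deviating yields 108 once, then 13 forever: 108 + 13β/(1−β).
No profitable deviation requires 54/(1−β) ≥ 108 + 13β/(1−β).
Multiplying by (1−β): 54 ≥ 108(1−β) + 13β = 108 − 95β.
So 95β ≥ 54, i.e. β ≥ 54/95.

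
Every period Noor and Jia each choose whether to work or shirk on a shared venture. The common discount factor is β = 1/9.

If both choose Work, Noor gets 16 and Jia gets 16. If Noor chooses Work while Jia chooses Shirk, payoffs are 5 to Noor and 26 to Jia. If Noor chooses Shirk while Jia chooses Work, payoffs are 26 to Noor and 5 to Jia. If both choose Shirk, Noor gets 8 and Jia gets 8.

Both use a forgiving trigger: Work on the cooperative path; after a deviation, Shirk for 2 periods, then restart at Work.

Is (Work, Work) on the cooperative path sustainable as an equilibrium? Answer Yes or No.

No

Comparing payoff streams over the 3 periods until play realigns: cooperate → 16(1+β+…+β^2); deviate → 26 + 8(β+…+β^2).
Cooperation is sustained iff (16−8)(β+…+β^2) ≥ 26−16.
β+…+β^2 = 1/9·(1−(1/9)^2)/(1−1/9) = 0.1235, and (26−16)/(16−8) = 1.2500.
0.1235 < 1.2500, so cooperation is not sustainable.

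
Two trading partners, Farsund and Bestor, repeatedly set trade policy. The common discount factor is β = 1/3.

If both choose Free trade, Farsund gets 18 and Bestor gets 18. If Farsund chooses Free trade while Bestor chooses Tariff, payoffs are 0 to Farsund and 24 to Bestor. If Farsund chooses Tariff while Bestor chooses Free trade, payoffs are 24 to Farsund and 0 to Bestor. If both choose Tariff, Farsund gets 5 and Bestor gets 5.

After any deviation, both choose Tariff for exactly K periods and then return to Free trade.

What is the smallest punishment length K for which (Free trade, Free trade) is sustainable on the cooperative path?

No profitable deviation requires (18−5)(β+…+β^K) ≥ 24−18, i.e. β+…+β^K ≥ 6/13 ≈ 0.4615.
With β = 1/3, the partial sums are K=1: 0.3333, K=2: 0.4444, K=3: 0.4815.
K = 3 is the first length at which the sum reaches 0.4615.

3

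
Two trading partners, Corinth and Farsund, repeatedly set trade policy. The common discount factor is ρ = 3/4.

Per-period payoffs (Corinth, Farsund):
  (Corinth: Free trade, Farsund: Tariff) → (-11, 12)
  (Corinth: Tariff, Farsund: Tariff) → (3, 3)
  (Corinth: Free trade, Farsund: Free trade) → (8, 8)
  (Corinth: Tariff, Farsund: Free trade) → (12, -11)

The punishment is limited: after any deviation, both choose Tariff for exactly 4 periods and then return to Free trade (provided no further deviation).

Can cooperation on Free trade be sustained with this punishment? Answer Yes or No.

Comparing payoff streams over the 5 periods until play realigns: cooperate → 8(1+ρ+…+ρ^4); deviate → 12 + 3(ρ+…+ρ^4).
Cooperation is sustained iff (8−3)(ρ+…+ρ^4) ≥ 12−8.
ρ+…+ρ^4 = 3/4·(1−(3/4)^4)/(1−3/4) = 2.0508, and (12−8)/(8−3) = 0.8000.
2.0508 ≥ 0.8000, so cooperation is sustainable.

Yes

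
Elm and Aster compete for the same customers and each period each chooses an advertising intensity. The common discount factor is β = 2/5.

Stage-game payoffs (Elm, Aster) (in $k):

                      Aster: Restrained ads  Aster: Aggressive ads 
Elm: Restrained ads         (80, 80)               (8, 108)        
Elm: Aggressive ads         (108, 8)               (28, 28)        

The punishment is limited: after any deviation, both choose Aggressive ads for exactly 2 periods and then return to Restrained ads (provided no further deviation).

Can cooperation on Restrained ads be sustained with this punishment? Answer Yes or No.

IC: β+…+β^2 ≥ (108−80)/(80−28) = 7/13.
At β = 2/5: partial sum = 0.5600 ≥ 0.5385. Cooperation sustainable.

Yes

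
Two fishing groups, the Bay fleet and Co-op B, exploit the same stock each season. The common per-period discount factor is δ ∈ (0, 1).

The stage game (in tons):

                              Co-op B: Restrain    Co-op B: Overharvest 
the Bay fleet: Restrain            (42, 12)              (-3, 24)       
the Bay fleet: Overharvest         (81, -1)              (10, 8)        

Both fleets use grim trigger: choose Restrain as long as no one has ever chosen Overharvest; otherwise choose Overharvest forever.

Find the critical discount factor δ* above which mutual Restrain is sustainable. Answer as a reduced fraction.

the Bay fleet's threshold: (81−42)/(81−10) = 39/71.
Co-op B's threshold: (24−12)/(24−8) = 3/4.
39/71 < 3/4, so Co-op B binds and δ* = 3/4.

3/4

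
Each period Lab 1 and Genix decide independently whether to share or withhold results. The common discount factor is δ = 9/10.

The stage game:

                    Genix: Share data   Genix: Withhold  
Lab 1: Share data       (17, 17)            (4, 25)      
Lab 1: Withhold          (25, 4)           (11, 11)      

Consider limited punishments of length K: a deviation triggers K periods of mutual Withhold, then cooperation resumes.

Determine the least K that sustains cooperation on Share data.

IC: δ(1−δ^K)/(1−δ) ≥ (25−17)/(17−11) = 4/3.
With δ = 9/10: need 1 − δ^K ≥ 4/3·(1−9/10)/(9/10), i.e. δ^K ≤ 0.8519.
Since (9/10)^1 = 0.9000 and (9/10)^2 = 0.8100, the smallest such K is 2.

2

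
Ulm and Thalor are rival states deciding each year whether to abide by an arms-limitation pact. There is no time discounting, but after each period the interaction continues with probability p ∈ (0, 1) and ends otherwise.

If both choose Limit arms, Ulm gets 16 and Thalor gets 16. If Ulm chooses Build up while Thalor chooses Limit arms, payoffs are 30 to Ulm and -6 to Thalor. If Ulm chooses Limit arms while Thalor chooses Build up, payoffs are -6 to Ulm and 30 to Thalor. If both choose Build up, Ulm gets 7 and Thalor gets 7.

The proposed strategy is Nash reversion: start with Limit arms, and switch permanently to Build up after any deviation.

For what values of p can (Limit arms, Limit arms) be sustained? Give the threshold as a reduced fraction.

14/23

With no time discounting, the continuation probability p plays the role of the discount factor.
Grim-trigger IC: 16/(1−p) ≥ 30 + 7p/(1−p) ⇒ p ≥ (30−16)/(30−7) = 14/23.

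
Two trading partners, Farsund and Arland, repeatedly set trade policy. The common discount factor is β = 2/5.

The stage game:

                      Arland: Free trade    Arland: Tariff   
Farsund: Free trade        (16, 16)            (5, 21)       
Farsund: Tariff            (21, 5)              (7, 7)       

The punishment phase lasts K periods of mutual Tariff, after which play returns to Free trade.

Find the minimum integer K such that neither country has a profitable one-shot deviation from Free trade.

No profitable deviation requires (16−7)(β+…+β^K) ≥ 21−16, i.e. β+…+β^K ≥ 5/9 ≈ 0.5556.
With β = 2/5, the partial sums are K=1: 0.4000, K=2: 0.5600.
K = 2 is the first length at which the sum reaches 0.5556.

2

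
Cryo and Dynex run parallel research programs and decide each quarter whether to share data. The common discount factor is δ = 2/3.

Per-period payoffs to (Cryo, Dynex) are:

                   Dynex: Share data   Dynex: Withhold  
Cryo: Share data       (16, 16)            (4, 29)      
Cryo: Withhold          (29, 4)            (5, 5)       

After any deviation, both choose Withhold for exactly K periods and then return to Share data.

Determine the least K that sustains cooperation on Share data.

3

Need Σ_{k=1}^{K} δ^k ≥ (29−16)/(16−5) = 1.1818 at δ = 2/3.
At K = 2 the sum is 1.1111 < 1.1818; at K = 3 it is 1.4074 ≥ 1.1818.
So the minimum punishment length is K = 3.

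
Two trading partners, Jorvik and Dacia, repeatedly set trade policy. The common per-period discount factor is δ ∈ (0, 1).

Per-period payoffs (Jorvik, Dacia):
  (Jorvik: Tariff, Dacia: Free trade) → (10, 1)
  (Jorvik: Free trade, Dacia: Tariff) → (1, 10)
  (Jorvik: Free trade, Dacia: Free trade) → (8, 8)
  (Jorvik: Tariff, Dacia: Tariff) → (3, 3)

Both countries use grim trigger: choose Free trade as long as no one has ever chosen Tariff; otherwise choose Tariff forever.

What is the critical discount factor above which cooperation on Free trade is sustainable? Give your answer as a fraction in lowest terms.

Under grim trigger the critical discount factor is (T−C)/(T−P) with T = 10, C = 8, P = 3.
δ* = (10−8)/(10−3) = 2/7.

2/7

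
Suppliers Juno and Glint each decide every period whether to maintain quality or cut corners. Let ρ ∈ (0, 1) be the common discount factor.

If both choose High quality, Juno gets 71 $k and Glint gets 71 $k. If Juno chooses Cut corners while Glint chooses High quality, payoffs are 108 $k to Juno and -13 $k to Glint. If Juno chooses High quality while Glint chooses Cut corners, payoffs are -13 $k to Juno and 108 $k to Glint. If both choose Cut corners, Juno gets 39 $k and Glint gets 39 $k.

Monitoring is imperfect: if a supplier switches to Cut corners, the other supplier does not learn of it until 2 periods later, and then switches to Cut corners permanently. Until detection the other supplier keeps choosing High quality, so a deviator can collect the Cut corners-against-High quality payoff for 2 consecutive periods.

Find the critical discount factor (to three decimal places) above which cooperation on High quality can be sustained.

0.732

Deviating for the 2 undetected periods gains 108−71 = 37 per period over cooperation, then loses 71−39 = 32 per period forever once punishment starts.
Gain: 37(1 + ρ + … + ρ^1); loss: 32·ρ^2/(1−ρ).
No profitable deviation ⇔ 37(1−ρ^2) ≤ 32·ρ^2, i.e. ρ^2 ≥ 37/(37+32) = 37/69.
Hence ρ ≥ (37/69)^(1/2) ≈ 0.732.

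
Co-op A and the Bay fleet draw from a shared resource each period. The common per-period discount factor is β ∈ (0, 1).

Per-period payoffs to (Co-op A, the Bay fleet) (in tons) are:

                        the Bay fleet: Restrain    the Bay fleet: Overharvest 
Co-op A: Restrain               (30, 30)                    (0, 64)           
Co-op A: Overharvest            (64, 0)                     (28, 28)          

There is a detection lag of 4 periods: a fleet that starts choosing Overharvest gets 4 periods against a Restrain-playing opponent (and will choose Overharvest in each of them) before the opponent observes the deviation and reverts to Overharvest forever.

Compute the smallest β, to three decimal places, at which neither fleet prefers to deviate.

A deviator earns 64 for 4 periods, then 28 forever; cooperating earns 30 forever. Multiplying the IC by (1−β):
30 ≥ 64(1−β^4) + 28β^4, so 36·β^4 ≥ 34 and β^4 ≥ 17/18.
β ≥ (17/18)^(1/4) ≈ 0.986.

0.986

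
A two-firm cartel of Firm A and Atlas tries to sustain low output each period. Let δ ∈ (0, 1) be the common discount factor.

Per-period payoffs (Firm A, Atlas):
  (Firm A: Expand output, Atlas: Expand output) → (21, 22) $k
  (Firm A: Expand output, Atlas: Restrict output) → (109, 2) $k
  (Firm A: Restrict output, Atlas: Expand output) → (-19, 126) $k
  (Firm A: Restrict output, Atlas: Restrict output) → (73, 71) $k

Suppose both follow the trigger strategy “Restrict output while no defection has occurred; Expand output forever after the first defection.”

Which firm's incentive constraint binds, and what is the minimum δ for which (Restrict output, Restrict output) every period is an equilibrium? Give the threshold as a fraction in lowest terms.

Firm A's threshold: (109−73)/(109−21) = 9/22.
Atlas's threshold: (126−71)/(126−22) = 55/104.
9/22 < 55/104, so Atlas binds and δ* = 55/104.

Atlas; δ ≥ 55/104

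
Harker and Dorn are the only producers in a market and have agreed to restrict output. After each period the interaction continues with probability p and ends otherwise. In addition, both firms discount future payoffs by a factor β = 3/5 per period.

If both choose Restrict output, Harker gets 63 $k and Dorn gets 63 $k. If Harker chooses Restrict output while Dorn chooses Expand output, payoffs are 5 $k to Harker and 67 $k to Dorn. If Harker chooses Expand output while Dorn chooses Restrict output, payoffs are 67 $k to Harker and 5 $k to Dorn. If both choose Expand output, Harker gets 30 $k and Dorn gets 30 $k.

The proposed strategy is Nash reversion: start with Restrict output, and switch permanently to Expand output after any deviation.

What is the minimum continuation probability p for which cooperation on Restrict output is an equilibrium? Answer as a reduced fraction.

With continuation probability p and discount β, the effective per-period discount factor is βp.
Grim-trigger IC: βp ≥ (67−63)/(67−30) = 4/37.
So p ≥ (4/37)/(3/5) = 20/111.

20/111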